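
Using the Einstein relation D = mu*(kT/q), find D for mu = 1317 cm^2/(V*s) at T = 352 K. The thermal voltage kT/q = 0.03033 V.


Step 1: D = mu * (kT/q)
Step 2: D = 1317 * 0.03033
Step 3: D = 39.94 cm^2/s

39.94


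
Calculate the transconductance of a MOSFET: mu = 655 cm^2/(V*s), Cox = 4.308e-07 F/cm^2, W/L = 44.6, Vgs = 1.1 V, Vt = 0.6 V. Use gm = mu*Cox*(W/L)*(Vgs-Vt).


Step 1: Vov = Vgs - Vt = 1.1 - 0.6 = 0.5 V
Step 2: gm = mu * Cox * (W/L) * Vov
Step 3: gm = 655 * 4.308e-07 * 44.6 * 0.5 = 6.29e-03 S

6.29e-03


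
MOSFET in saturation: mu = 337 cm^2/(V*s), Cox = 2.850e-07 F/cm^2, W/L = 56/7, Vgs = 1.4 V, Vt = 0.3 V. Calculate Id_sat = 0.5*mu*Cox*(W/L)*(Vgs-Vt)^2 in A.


Step 1: Overdrive voltage Vov = Vgs - Vt = 1.4 - 0.3 = 1.1 V
Step 2: W/L = 56/7 = 8
Step 3: Id = 0.5 * 337 * 2.850e-07 * 8 * 1.1^2
Step 4: Id = 4.65e-04 A

4.65e-04


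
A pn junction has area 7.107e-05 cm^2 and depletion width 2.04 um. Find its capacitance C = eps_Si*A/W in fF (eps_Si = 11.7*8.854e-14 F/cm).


Step 1: eps_Si = 11.7 * 8.854e-14 = 1.035918e-12 F/cm
Step 2: W in cm = 2.04 * 1e-4 = 2.04e-04 cm
Step 3: C = 1.035918e-12 * 7.107e-05 / 2.04e-04 = 3.608956e-13 F
Step 4: C = 360.9 fF

360.9


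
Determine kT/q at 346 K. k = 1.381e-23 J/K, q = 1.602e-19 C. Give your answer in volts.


Step 1: kT = 1.381e-23 * 346 = 4.77826e-21 J
Step 2: Vt = kT/q = 4.77826e-21 / 1.602e-19
Step 3: Vt = 0.02983 V

0.02983


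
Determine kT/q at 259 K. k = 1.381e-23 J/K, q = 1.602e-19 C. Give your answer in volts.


Step 1: kT = 1.381e-23 * 259 = 3.57679e-21 J
Step 2: Vt = kT/q = 3.57679e-21 / 1.602e-19
Step 3: Vt = 0.02233 V

0.02233


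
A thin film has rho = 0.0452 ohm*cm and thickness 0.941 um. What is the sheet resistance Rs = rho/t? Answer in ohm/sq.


Step 1: Convert thickness to cm: t = 0.941 um = 9.4100e-05 cm
Step 2: Rs = rho / t = 0.0452 / 9.4100e-05
Step 3: Rs = 480.3 ohm/sq

480.3


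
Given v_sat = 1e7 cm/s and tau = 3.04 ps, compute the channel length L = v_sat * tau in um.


Step 1: tau in seconds = 3.04 ps * 1e-12 = 3.0400e-12 s
Step 2: L = v_sat * tau = 1e7 * 3.0400e-12 = 3.0400e-05 cm
Step 3: L in um = 3.0400e-05 * 1e4 = 0.304 um

0.304


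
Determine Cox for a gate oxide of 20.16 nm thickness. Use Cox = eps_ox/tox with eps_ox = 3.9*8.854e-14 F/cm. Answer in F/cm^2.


Step 1: eps_ox = 3.9 * 8.854e-14 = 3.45306e-13 F/cm
Step 2: tox in cm = 20.16 nm * 1e-7 = 2.0160e-06 cm
Step 3: Cox = 3.45306e-13 / 2.0160e-06 = 1.71e-07 F/cm^2

1.71e-07


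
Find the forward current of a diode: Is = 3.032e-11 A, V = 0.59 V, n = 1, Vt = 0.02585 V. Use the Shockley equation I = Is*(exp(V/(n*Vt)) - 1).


Step 1: V/(n*Vt) = 0.59/(1*0.02585) = 22.8240
Step 2: exp(22.8240) = 8.1722e+09
Step 3: I = 3.032e-11 * (8.1722e+09 - 1) = 2.48e-01 A

2.48e-01


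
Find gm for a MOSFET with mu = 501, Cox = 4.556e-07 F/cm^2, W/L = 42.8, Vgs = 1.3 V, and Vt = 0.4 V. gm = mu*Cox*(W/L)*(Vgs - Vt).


Step 1: Vov = Vgs - Vt = 1.3 - 0.4 = 0.9 V
Step 2: gm = mu * Cox * (W/L) * Vov
Step 3: gm = 501 * 4.556e-07 * 42.8 * 0.9 = 8.79e-03 S

8.79e-03


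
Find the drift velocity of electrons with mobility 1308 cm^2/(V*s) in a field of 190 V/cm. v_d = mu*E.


Step 1: v_d = mu * E
Step 2: v_d = 1308 * 190 = 248520
Step 3: v_d = 2.49e+05 cm/s

2.49e+05


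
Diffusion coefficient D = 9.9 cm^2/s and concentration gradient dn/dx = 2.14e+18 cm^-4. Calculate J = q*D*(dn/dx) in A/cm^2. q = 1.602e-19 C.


Step 1: J = q * D * (dn/dx)
Step 2: J = 1.602e-19 * 9.9 * 2.14e+18
Step 3: J = 3.39e+00 A/cm^2

3.39e+00


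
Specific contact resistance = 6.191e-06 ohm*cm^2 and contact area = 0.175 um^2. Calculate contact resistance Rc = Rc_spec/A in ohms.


Step 1: Convert area to cm^2: 0.175 um^2 = 1.7500e-09 cm^2
Step 2: Rc = Rc_spec / A = 6.191e-06 / 1.7500e-09
Step 3: Rc = 3.54e+03 ohms

3.54e+03


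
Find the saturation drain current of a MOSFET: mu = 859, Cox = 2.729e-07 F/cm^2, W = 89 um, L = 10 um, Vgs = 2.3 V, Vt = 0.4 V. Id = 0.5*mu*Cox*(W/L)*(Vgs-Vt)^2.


Step 1: Overdrive voltage Vov = Vgs - Vt = 2.3 - 0.4 = 1.9 V
Step 2: W/L = 89/10 = 8.9
Step 3: Id = 0.5 * 859 * 2.729e-07 * 8.9 * 1.9^2
Step 4: Id = 3.77e-03 A

3.77e-03


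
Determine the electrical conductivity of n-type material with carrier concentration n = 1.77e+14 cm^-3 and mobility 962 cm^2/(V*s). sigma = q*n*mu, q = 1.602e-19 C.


Step 1: sigma = q * n * mu
Step 2: sigma = 1.602e-19 * 1.77e+14 * 962
Step 3: sigma = 2.728e-02 S/cm

2.728e-02


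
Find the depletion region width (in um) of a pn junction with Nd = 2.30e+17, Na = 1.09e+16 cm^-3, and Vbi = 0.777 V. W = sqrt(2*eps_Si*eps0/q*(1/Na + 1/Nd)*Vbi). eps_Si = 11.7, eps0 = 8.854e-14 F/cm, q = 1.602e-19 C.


Step 1: 1/Na + 1/Nd = 1/1.09e+16 + 1/2.30e+17 = 9.60909e-17
Step 2: 2*eps*eps0/q = 2*11.7*8.854e-14/1.602e-19 = 1.293281e+07
Step 3: W^2 = 1.293281e+07 * 9.60909e-17 * 0.777 = 9.65598e-10
Step 4: W = sqrt(9.65598e-10) = 3.107e-05 cm = 0.3107 um

0.3107


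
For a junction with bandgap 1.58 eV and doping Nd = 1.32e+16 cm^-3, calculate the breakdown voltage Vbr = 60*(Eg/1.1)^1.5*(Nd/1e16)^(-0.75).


Step 1: Eg/1.1 = 1.58/1.1 = 1.436364
Step 2: (Eg/1.1)^1.5 = 1.436364^1.5 = 1.721459
Step 3: (Nd/1e16)^(-0.75) = (1.32)^(-0.75) = 0.812025
Step 4: Vbr = 60 * 1.721459 * 0.812025 = 83.9 V

83.9


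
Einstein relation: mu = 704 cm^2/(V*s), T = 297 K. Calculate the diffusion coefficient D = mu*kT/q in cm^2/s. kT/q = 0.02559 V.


Step 1: D = mu * (kT/q)
Step 2: D = 704 * 0.02559
Step 3: D = 18.02 cm^2/s

18.02


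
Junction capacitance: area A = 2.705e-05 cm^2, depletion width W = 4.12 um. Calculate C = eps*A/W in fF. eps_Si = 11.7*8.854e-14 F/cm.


Step 1: eps_Si = 11.7 * 8.854e-14 = 1.035918e-12 F/cm
Step 2: W in cm = 4.12 * 1e-4 = 4.12e-04 cm
Step 3: C = 1.035918e-12 * 2.705e-05 / 4.12e-04 = 6.801355e-14 F
Step 4: C = 68.01 fF

68.01


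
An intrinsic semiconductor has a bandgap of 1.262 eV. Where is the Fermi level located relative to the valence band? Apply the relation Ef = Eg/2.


Step 1: For an intrinsic semiconductor, the Fermi level sits at midgap.
Step 2: Ef = Eg / 2 = 1.262 / 2 = 0.631 eV

0.631


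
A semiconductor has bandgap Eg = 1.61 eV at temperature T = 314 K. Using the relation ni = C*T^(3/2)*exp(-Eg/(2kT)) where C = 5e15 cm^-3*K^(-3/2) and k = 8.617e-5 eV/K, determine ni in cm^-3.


Step 1: Compute kT = 8.617e-5 * 314 = 0.02705738 eV
Step 2: Exponent = -Eg/(2kT) = -1.61/(2*0.02705738) = -29.75159
Step 3: T^(3/2) = 314^1.5 = 5564.09
Step 4: ni = 5e15 * 5564.09 * exp(-29.75159) = 3.34e+06 cm^-3

3.34e+06


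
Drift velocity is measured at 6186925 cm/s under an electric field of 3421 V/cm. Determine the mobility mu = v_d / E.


Step 1: mu = v_d / E
Step 2: mu = 6186925 / 3421
Step 3: mu = 1808.51 cm^2/(V*s)

1808.51


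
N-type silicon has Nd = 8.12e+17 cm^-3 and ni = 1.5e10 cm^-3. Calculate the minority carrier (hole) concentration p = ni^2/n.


Step 1: Since Nd >> ni, n ≈ Nd = 8.12e+17 cm^-3
Step 2: p = ni^2 / n = (1.5e10)^2 / 8.12e+17
Step 3: p = 2.25e20 / 8.12e+17 = 2.77e+02 cm^-3

2.77e+02


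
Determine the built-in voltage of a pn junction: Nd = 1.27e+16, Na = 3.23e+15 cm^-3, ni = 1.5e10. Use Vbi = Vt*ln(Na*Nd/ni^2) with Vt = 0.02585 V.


Step 1: Compute Na*Nd/ni^2 = 3.23e+15 * 1.27e+16 / (1.5e10)^2 = 1.8232e+11
Step 2: ln(1.8232e+11) = 25.9290
Step 3: Vbi = 0.02585 * 25.9290 = 0.67 V

0.67


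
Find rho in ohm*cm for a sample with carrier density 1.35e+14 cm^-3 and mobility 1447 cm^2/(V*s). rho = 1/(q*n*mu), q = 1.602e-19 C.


Step 1: sigma = q * n * mu = 1.602e-19 * 1.35e+14 * 1447 = 3.12943e-02 S/cm
Step 2: rho = 1 / sigma = 1 / 3.12943e-02 = 31.95 ohm*cm

31.95


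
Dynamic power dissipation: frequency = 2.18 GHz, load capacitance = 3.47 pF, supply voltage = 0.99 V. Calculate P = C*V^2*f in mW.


Step 1: V^2 = 0.99^2 = 0.9801 V^2
Step 2: P = C*V^2*f = 3.47e-12 F * 0.9801 * 2.18e9 Hz
Step 3: P = 7.41406446e-03 W
Step 4: P = 7.414 mW

7.414


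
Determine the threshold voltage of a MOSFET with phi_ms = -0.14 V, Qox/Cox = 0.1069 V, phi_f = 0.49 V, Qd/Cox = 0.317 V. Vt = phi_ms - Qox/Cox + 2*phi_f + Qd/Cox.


Step 1: Vt = phi_ms - Qox/Cox + 2*phi_f + Qd/Cox
Step 2: Vt = -0.14 - 0.1069 + 2*0.49 + 0.317
Step 3: Vt = -0.14 - 0.1069 + 0.98 + 0.317
Step 4: Vt = 1.0501 V

1.0501


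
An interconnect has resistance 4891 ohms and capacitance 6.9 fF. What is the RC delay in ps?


Step 1: tau = R * C
Step 2: tau = 4891 * 6.9 fF = 4891 * 6.9e-15 F
Step 3: tau = 3.37479e-11 s = 33.7479 ps

33.7479


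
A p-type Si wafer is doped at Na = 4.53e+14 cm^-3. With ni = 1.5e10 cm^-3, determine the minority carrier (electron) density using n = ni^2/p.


Step 1: Majority hole concentration p ≈ Na = 4.53e+14 cm^-3
Step 2: n = ni^2 / Na = (1.5e10)^2 / 4.53e+14
Step 3: n = 4.97e+05 cm^-3

4.97e+05


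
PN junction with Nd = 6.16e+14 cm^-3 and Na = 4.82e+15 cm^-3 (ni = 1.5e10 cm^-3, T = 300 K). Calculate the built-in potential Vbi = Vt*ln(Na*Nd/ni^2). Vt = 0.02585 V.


Step 1: Compute Na*Nd/ni^2 = 4.82e+15 * 6.16e+14 / (1.5e10)^2 = 1.3196e+10
Step 2: ln(1.3196e+10) = 23.3032
Step 3: Vbi = 0.02585 * 23.3032 = 0.602 V

0.602


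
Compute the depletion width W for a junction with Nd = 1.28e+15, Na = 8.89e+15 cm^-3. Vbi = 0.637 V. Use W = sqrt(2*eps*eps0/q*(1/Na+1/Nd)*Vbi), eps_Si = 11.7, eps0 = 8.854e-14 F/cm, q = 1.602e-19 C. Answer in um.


Step 1: 1/Na + 1/Nd = 1/8.89e+15 + 1/1.28e+15 = 8.93736e-16
Step 2: 2*eps*eps0/q = 2*11.7*8.854e-14/1.602e-19 = 1.293281e+07
Step 3: W^2 = 1.293281e+07 * 8.93736e-16 * 0.637 = 7.36278e-09
Step 4: W = sqrt(7.36278e-09) = 8.581e-05 cm = 0.8581 um

0.8581


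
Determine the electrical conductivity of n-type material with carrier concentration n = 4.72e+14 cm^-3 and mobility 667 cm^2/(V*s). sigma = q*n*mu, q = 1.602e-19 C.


Step 1: sigma = q * n * mu
Step 2: sigma = 1.602e-19 * 4.72e+14 * 667
Step 3: sigma = 5.043e-02 S/cm

5.043e-02


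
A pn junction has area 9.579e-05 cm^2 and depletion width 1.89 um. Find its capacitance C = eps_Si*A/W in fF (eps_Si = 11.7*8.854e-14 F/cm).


Step 1: eps_Si = 11.7 * 8.854e-14 = 1.035918e-12 F/cm
Step 2: W in cm = 1.89 * 1e-4 = 1.89e-04 cm
Step 3: C = 1.035918e-12 * 9.579e-05 / 1.89e-04 = 5.250296e-13 F
Step 4: C = 525.03 fF

525.03


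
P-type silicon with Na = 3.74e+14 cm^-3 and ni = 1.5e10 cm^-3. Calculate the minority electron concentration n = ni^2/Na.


Step 1: Majority hole concentration p ≈ Na = 3.74e+14 cm^-3
Step 2: n = ni^2 / Na = (1.5e10)^2 / 3.74e+14
Step 3: n = 6.02e+05 cm^-3

6.02e+05


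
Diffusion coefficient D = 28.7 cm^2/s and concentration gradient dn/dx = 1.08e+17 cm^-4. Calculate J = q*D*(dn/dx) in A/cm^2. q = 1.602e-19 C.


Step 1: J = q * D * (dn/dx)
Step 2: J = 1.602e-19 * 28.7 * 1.08e+17
Step 3: J = 4.97e-01 A/cm^2

4.97e-01


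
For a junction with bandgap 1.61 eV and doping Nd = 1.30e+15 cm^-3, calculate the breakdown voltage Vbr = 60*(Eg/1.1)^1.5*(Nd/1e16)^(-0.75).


Step 1: Eg/1.1 = 1.61/1.1 = 1.463636
Step 2: (Eg/1.1)^1.5 = 1.463636^1.5 = 1.770719
Step 3: (Nd/1e16)^(-0.75) = (0.13)^(-0.75) = 4.618942
Step 4: Vbr = 60 * 1.770719 * 4.618942 = 490.7 V

490.7


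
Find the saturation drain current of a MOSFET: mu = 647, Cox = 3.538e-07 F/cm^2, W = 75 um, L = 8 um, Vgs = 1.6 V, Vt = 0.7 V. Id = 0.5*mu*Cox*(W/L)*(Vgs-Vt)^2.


Step 1: Overdrive voltage Vov = Vgs - Vt = 1.6 - 0.7 = 0.9 V
Step 2: W/L = 75/8 = 9.375
Step 3: Id = 0.5 * 647 * 3.538e-07 * 9.375 * 0.9^2
Step 4: Id = 8.69e-04 A

8.69e-04


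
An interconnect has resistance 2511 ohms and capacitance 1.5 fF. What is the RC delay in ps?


Step 1: tau = R * C
Step 2: tau = 2511 * 1.5 fF = 2511 * 1.5e-15 F
Step 3: tau = 3.7665e-12 s = 3.7665 ps

3.7665


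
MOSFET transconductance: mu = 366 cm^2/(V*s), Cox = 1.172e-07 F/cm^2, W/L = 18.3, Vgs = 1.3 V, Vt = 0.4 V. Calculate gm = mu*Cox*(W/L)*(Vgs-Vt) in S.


Step 1: Vov = Vgs - Vt = 1.3 - 0.4 = 0.9 V
Step 2: gm = mu * Cox * (W/L) * Vov
Step 3: gm = 366 * 1.172e-07 * 18.3 * 0.9 = 7.06e-04 S

7.06e-04


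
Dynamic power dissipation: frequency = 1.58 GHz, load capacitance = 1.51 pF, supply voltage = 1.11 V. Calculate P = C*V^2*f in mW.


Step 1: V^2 = 1.11^2 = 1.2321 V^2
Step 2: P = C*V^2*f = 1.51e-12 F * 1.2321 * 1.58e9 Hz
Step 3: P = 2.93954418e-03 W
Step 4: P = 2.94 mW

2.94


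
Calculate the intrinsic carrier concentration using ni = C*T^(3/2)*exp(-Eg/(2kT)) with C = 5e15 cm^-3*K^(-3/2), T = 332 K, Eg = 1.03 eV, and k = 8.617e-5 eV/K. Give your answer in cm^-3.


Step 1: Compute kT = 8.617e-5 * 332 = 0.02860844 eV
Step 2: Exponent = -Eg/(2kT) = -1.03/(2*0.02860844) = -18.00168
Step 3: T^(3/2) = 332^1.5 = 6049.33
Step 4: ni = 5e15 * 6049.33 * exp(-18.00168) = 4.60e+11 cm^-3

4.60e+11


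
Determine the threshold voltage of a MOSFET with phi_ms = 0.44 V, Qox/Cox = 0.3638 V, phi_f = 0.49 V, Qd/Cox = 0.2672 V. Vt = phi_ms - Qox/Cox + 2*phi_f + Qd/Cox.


Step 1: Vt = phi_ms - Qox/Cox + 2*phi_f + Qd/Cox
Step 2: Vt = 0.44 - 0.3638 + 2*0.49 + 0.2672
Step 3: Vt = 0.44 - 0.3638 + 0.98 + 0.2672
Step 4: Vt = 1.3234 V

1.3234


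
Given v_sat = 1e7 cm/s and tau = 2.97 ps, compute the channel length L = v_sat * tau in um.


Step 1: tau in seconds = 2.97 ps * 1e-12 = 2.9700e-12 s
Step 2: L = v_sat * tau = 1e7 * 2.9700e-12 = 2.9700e-05 cm
Step 3: L in um = 2.9700e-05 * 1e4 = 0.297 um

0.297


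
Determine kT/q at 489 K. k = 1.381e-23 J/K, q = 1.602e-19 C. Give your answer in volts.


Step 1: kT = 1.381e-23 * 489 = 6.75309e-21 J
Step 2: Vt = kT/q = 6.75309e-21 / 1.602e-19
Step 3: Vt = 0.04215 V

0.04215


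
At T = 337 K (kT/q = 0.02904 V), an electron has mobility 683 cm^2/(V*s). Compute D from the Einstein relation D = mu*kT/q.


Step 1: D = mu * (kT/q)
Step 2: D = 683 * 0.02904
Step 3: D = 19.83 cm^2/s

19.83


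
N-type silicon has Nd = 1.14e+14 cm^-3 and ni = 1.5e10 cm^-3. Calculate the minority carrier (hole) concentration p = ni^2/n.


Step 1: Since Nd >> ni, n ≈ Nd = 1.14e+14 cm^-3
Step 2: p = ni^2 / n = (1.5e10)^2 / 1.14e+14
Step 3: p = 2.25e20 / 1.14e+14 = 1.97e+06 cm^-3

1.97e+06


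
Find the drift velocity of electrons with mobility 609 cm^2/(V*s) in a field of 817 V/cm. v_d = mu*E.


Step 1: v_d = mu * E
Step 2: v_d = 609 * 817 = 497553
Step 3: v_d = 4.98e+05 cm/s

4.98e+05


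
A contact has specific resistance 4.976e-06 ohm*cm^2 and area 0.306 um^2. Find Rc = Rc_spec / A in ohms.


Step 1: Convert area to cm^2: 0.306 um^2 = 3.0600e-09 cm^2
Step 2: Rc = Rc_spec / A = 4.976e-06 / 3.0600e-09
Step 3: Rc = 1.63e+03 ohms

1.63e+03


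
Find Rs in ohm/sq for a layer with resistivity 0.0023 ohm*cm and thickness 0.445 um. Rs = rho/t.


Step 1: Convert thickness to cm: t = 0.445 um = 4.4500e-05 cm
Step 2: Rs = rho / t = 0.0023 / 4.4500e-05
Step 3: Rs = 51.7 ohm/sq

51.7


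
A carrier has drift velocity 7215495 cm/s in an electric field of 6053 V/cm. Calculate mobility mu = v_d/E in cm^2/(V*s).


Step 1: mu = v_d / E
Step 2: mu = 7215495 / 6053
Step 3: mu = 1192.05 cm^2/(V*s)

1192.05


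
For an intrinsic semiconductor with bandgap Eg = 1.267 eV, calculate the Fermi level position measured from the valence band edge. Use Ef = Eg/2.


Step 1: For an intrinsic semiconductor, the Fermi level sits at midgap.
Step 2: Ef = Eg / 2 = 1.267 / 2 = 0.6335 eV

0.6335


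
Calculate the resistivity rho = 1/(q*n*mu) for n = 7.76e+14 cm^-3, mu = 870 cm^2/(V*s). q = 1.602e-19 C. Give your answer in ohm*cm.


Step 1: sigma = q * n * mu = 1.602e-19 * 7.76e+14 * 870 = 1.08154e-01 S/cm
Step 2: rho = 1 / sigma = 1 / 1.08154e-01 = 9.246 ohm*cm

9.246


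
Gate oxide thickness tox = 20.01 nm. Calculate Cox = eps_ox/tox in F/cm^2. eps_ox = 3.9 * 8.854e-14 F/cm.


Step 1: eps_ox = 3.9 * 8.854e-14 = 3.45306e-13 F/cm
Step 2: tox in cm = 20.01 nm * 1e-7 = 2.0010e-06 cm
Step 3: Cox = 3.45306e-13 / 2.0010e-06 = 1.73e-07 F/cm^2

1.73e-07


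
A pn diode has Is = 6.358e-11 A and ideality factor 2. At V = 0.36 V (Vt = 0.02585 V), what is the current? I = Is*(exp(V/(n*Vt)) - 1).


Step 1: V/(n*Vt) = 0.36/(2*0.02585) = 6.9632
Step 2: exp(6.9632) = 1.0570e+03
Step 3: I = 6.358e-11 * (1.0570e+03 - 1) = 6.71e-08 A

6.71e-08


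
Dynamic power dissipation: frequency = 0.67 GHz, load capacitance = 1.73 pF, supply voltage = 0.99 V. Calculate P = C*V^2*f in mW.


Step 1: V^2 = 0.99^2 = 0.9801 V^2
Step 2: P = C*V^2*f = 1.73e-12 F * 0.9801 * 0.67e9 Hz
Step 3: P = 1.13603391e-03 W
Step 4: P = 1.136 mW

1.136


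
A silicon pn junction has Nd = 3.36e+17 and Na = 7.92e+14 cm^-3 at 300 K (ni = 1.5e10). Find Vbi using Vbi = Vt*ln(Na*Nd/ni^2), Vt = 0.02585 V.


Step 1: Compute Na*Nd/ni^2 = 7.92e+14 * 3.36e+17 / (1.5e10)^2 = 1.1827e+12
Step 2: ln(1.1827e+12) = 27.7988
Step 3: Vbi = 0.02585 * 27.7988 = 0.719 V

0.719


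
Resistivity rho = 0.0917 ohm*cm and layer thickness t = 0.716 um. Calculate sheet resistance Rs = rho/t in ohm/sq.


Step 1: Convert thickness to cm: t = 0.716 um = 7.1600e-05 cm
Step 2: Rs = rho / t = 0.0917 / 7.1600e-05
Step 3: Rs = 1280.7 ohm/sq

1280.7


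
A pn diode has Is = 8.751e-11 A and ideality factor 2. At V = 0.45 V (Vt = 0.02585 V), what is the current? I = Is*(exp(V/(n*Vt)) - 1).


Step 1: V/(n*Vt) = 0.45/(2*0.02585) = 8.7041
Step 2: exp(8.7041) = 6.0276e+03
Step 3: I = 8.751e-11 * (6.0276e+03 - 1) = 5.27e-07 A

5.27e-07


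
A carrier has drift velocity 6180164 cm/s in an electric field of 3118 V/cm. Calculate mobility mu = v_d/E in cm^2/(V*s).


Step 1: mu = v_d / E
Step 2: mu = 6180164 / 3118
Step 3: mu = 1982.09 cm^2/(V*s)

1982.09


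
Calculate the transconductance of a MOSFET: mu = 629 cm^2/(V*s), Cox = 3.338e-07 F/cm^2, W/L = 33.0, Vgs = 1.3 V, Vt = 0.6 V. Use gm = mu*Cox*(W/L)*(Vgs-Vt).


Step 1: Vov = Vgs - Vt = 1.3 - 0.6 = 0.7 V
Step 2: gm = mu * Cox * (W/L) * Vov
Step 3: gm = 629 * 3.338e-07 * 33.0 * 0.7 = 4.85e-03 S

4.85e-03


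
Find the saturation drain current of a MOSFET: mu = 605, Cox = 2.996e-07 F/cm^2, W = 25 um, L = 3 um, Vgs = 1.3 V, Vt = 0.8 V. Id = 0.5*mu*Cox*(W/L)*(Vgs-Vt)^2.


Step 1: Overdrive voltage Vov = Vgs - Vt = 1.3 - 0.8 = 0.5 V
Step 2: W/L = 25/3 = 8.33333
Step 3: Id = 0.5 * 605 * 2.996e-07 * 8.33333 * 0.5^2
Step 4: Id = 1.89e-04 A

1.89e-04


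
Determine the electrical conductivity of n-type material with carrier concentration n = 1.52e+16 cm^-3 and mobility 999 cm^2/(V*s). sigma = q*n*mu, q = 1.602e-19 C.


Step 1: sigma = q * n * mu
Step 2: sigma = 1.602e-19 * 1.52e+16 * 999
Step 3: sigma = 2.433e+00 S/cm

2.433e+00


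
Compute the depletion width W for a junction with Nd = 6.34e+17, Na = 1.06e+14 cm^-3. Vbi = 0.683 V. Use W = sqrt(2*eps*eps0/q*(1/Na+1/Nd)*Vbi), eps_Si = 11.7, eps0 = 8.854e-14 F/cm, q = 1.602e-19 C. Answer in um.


Step 1: 1/Na + 1/Nd = 1/1.06e+14 + 1/6.34e+17 = 9.43554e-15
Step 2: 2*eps*eps0/q = 2*11.7*8.854e-14/1.602e-19 = 1.293281e+07
Step 3: W^2 = 1.293281e+07 * 9.43554e-15 * 0.683 = 8.33452e-08
Step 4: W = sqrt(8.33452e-08) = 2.887e-04 cm = 2.887 um

2.887


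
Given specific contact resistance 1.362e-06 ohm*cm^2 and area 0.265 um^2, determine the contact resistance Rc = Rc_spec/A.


Step 1: Convert area to cm^2: 0.265 um^2 = 2.6500e-09 cm^2
Step 2: Rc = Rc_spec / A = 1.362e-06 / 2.6500e-09
Step 3: Rc = 5.14e+02 ohms

5.14e+02


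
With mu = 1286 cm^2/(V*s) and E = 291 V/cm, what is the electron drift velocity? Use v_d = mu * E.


Step 1: v_d = mu * E
Step 2: v_d = 1286 * 291 = 374226
Step 3: v_d = 3.74e+05 cm/s

3.74e+05


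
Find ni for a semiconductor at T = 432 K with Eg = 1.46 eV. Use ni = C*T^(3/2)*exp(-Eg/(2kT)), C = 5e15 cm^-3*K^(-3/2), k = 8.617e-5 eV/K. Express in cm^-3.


Step 1: Compute kT = 8.617e-5 * 432 = 0.03722544 eV
Step 2: Exponent = -Eg/(2kT) = -1.46/(2*0.03722544) = -19.61025
Step 3: T^(3/2) = 432^1.5 = 8978.95
Step 4: ni = 5e15 * 8978.95 * exp(-19.61025) = 1.37e+11 cm^-3

1.37e+11


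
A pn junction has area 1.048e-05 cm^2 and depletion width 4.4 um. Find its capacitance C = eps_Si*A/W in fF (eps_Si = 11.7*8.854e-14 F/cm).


Step 1: eps_Si = 11.7 * 8.854e-14 = 1.035918e-12 F/cm
Step 2: W in cm = 4.4 * 1e-4 = 4.40e-04 cm
Step 3: C = 1.035918e-12 * 1.048e-05 / 4.40e-04 = 2.467368e-14 F
Step 4: C = 24.67 fF

24.67


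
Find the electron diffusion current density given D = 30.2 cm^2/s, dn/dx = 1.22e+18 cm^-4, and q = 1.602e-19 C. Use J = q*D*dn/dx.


Step 1: J = q * D * (dn/dx)
Step 2: J = 1.602e-19 * 30.2 * 1.22e+18
Step 3: J = 5.90e+00 A/cm^2

5.90e+00


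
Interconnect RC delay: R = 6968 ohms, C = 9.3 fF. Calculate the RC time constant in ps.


Step 1: tau = R * C
Step 2: tau = 6968 * 9.3 fF = 6968 * 9.3e-15 F
Step 3: tau = 6.48024e-11 s = 64.8024 ps

64.8024


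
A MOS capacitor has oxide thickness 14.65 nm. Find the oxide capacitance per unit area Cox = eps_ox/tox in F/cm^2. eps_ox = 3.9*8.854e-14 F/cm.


Step 1: eps_ox = 3.9 * 8.854e-14 = 3.45306e-13 F/cm
Step 2: tox in cm = 14.65 nm * 1e-7 = 1.4650e-06 cm
Step 3: Cox = 3.45306e-13 / 1.4650e-06 = 2.36e-07 F/cm^2

2.36e-07


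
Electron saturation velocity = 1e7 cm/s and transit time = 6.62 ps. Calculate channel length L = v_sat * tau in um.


Step 1: tau in seconds = 6.62 ps * 1e-12 = 6.6200e-12 s
Step 2: L = v_sat * tau = 1e7 * 6.6200e-12 = 6.6200e-05 cm
Step 3: L in um = 6.6200e-05 * 1e4 = 0.662 um

0.662


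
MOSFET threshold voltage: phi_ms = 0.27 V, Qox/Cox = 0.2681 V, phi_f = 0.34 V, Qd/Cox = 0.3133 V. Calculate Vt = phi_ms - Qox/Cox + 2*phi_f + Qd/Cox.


Step 1: Vt = phi_ms - Qox/Cox + 2*phi_f + Qd/Cox
Step 2: Vt = 0.27 - 0.2681 + 2*0.34 + 0.3133
Step 3: Vt = 0.27 - 0.2681 + 0.68 + 0.3133
Step 4: Vt = 0.9952 V

0.9952


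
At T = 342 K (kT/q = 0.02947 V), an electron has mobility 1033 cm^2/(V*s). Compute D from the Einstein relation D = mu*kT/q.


Step 1: D = mu * (kT/q)
Step 2: D = 1033 * 0.02947
Step 3: D = 30.44 cm^2/s

30.44


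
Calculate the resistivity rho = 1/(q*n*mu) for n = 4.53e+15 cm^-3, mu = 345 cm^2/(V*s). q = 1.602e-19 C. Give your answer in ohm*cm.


Step 1: sigma = q * n * mu = 1.602e-19 * 4.53e+15 * 345 = 2.50369e-01 S/cm
Step 2: rho = 1 / sigma = 1 / 2.50369e-01 = 3.994 ohm*cm

3.994


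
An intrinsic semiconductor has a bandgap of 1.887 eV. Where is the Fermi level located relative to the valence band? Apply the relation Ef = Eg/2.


Step 1: For an intrinsic semiconductor, the Fermi level sits at midgap.
Step 2: Ef = Eg / 2 = 1.887 / 2 = 0.9435 eV

0.9435


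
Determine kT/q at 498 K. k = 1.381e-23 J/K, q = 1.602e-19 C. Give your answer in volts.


Step 1: kT = 1.381e-23 * 498 = 6.87738e-21 J
Step 2: Vt = kT/q = 6.87738e-21 / 1.602e-19
Step 3: Vt = 0.04293 V

0.04293


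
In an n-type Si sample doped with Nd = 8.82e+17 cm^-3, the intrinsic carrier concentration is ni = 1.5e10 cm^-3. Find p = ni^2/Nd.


Step 1: Since Nd >> ni, n ≈ Nd = 8.82e+17 cm^-3
Step 2: p = ni^2 / n = (1.5e10)^2 / 8.82e+17
Step 3: p = 2.25e20 / 8.82e+17 = 2.55e+02 cm^-3

2.55e+02


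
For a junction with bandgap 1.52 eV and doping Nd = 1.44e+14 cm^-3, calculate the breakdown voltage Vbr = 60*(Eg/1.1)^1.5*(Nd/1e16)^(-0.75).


Step 1: Eg/1.1 = 1.52/1.1 = 1.381818
Step 2: (Eg/1.1)^1.5 = 1.381818^1.5 = 1.624337
Step 3: (Nd/1e16)^(-0.75) = (0.0144)^(-0.75) = 24.056261
Step 4: Vbr = 60 * 1.624337 * 24.056261 = 2344.5 V

2344.5


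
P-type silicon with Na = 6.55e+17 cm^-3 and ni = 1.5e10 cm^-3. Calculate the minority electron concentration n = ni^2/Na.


Step 1: Majority hole concentration p ≈ Na = 6.55e+17 cm^-3
Step 2: n = ni^2 / Na = (1.5e10)^2 / 6.55e+17
Step 3: n = 3.44e+02 cm^-3

3.44e+02


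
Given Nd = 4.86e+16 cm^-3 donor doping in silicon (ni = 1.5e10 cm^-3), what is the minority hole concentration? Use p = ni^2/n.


Step 1: Since Nd >> ni, n ≈ Nd = 4.86e+16 cm^-3
Step 2: p = ni^2 / n = (1.5e10)^2 / 4.86e+16
Step 3: p = 2.25e20 / 4.86e+16 = 4.63e+03 cm^-3

4.63e+03


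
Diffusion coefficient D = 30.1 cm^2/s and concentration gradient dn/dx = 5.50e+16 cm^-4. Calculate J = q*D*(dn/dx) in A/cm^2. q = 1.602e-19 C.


Step 1: J = q * D * (dn/dx)
Step 2: J = 1.602e-19 * 30.1 * 5.50e+16
Step 3: J = 2.65e-01 A/cm^2

2.65e-01


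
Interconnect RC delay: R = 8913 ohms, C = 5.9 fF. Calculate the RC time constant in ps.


Step 1: tau = R * C
Step 2: tau = 8913 * 5.9 fF = 8913 * 5.9e-15 F
Step 3: tau = 5.25867e-11 s = 52.5867 ps

52.5867


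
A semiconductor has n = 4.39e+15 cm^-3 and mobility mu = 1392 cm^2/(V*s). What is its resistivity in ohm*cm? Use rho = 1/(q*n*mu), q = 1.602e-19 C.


Step 1: sigma = q * n * mu = 1.602e-19 * 4.39e+15 * 1392 = 9.78963e-01 S/cm
Step 2: rho = 1 / sigma = 1 / 9.78963e-01 = 1.021 ohm*cm

1.021


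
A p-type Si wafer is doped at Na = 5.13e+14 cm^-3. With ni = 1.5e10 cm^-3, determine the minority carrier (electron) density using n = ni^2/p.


Step 1: Majority hole concentration p ≈ Na = 5.13e+14 cm^-3
Step 2: n = ni^2 / Na = (1.5e10)^2 / 5.13e+14
Step 3: n = 4.39e+05 cm^-3

4.39e+05


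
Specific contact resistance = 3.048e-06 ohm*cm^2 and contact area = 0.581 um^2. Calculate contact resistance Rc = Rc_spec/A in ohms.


Step 1: Convert area to cm^2: 0.581 um^2 = 5.8100e-09 cm^2
Step 2: Rc = Rc_spec / A = 3.048e-06 / 5.8100e-09
Step 3: Rc = 5.25e+02 ohms

5.25e+02


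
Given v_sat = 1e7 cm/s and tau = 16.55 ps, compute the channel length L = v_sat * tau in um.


Step 1: tau in seconds = 16.55 ps * 1e-12 = 1.6550e-11 s
Step 2: L = v_sat * tau = 1e7 * 1.6550e-11 = 1.6550e-04 cm
Step 3: L in um = 1.6550e-04 * 1e4 = 1.655 um

1.655


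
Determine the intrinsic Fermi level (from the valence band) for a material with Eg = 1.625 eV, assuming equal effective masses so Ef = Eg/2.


Step 1: For an intrinsic semiconductor, the Fermi level sits at midgap.
Step 2: Ef = Eg / 2 = 1.625 / 2 = 0.8125 eV

0.8125


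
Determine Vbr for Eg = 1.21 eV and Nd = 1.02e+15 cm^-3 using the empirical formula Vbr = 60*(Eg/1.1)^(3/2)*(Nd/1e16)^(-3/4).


Step 1: Eg/1.1 = 1.21/1.1 = 1.100000
Step 2: (Eg/1.1)^1.5 = 1.100000^1.5 = 1.153690
Step 3: (Nd/1e16)^(-0.75) = (0.102)^(-0.75) = 5.540512
Step 4: Vbr = 60 * 1.153690 * 5.540512 = 383.5 V

383.5


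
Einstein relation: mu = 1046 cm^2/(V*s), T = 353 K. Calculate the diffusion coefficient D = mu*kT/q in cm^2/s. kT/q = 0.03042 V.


Step 1: D = mu * (kT/q)
Step 2: D = 1046 * 0.03042
Step 3: D = 31.82 cm^2/s

31.82


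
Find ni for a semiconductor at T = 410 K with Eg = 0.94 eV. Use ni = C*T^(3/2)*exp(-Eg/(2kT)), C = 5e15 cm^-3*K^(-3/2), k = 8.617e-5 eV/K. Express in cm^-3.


Step 1: Compute kT = 8.617e-5 * 410 = 0.0353297 eV
Step 2: Exponent = -Eg/(2kT) = -0.94/(2*0.0353297) = -13.30325
Step 3: T^(3/2) = 410^1.5 = 8301.87
Step 4: ni = 5e15 * 8301.87 * exp(-13.30325) = 6.93e+13 cm^-3

6.93e+13


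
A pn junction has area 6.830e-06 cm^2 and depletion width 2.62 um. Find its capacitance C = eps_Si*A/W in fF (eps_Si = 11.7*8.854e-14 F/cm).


Step 1: eps_Si = 11.7 * 8.854e-14 = 1.035918e-12 F/cm
Step 2: W in cm = 2.62 * 1e-4 = 2.62e-04 cm
Step 3: C = 1.035918e-12 * 6.830e-06 / 2.62e-04 = 2.700504e-14 F
Step 4: C = 27.01 fF

27.01


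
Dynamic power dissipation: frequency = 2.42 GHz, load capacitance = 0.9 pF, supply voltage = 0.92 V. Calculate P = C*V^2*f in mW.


Step 1: V^2 = 0.92^2 = 0.8464 V^2
Step 2: P = C*V^2*f = 0.9e-12 F * 0.8464 * 2.42e9 Hz
Step 3: P = 1.8434592e-03 W
Step 4: P = 1.843 mW

1.843


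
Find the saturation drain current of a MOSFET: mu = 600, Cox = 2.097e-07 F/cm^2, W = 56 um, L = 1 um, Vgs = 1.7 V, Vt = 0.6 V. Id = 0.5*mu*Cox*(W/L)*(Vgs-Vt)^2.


Step 1: Overdrive voltage Vov = Vgs - Vt = 1.7 - 0.6 = 1.1 V
Step 2: W/L = 56/1 = 56
Step 3: Id = 0.5 * 600 * 2.097e-07 * 56 * 1.1^2
Step 4: Id = 4.26e-03 A

4.26e-03


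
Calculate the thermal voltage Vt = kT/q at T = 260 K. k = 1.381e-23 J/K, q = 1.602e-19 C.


Step 1: kT = 1.381e-23 * 260 = 3.5906e-21 J
Step 2: Vt = kT/q = 3.5906e-21 / 1.602e-19
Step 3: Vt = 0.02241 V

0.02241


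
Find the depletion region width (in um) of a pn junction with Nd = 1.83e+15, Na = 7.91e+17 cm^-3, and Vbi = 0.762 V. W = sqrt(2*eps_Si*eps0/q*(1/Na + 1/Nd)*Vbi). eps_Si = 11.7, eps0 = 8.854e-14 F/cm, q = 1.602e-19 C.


Step 1: 1/Na + 1/Nd = 1/7.91e+17 + 1/1.83e+15 = 5.47712e-16
Step 2: 2*eps*eps0/q = 2*11.7*8.854e-14/1.602e-19 = 1.293281e+07
Step 3: W^2 = 1.293281e+07 * 5.47712e-16 * 0.762 = 5.39759e-09
Step 4: W = sqrt(5.39759e-09) = 7.347e-05 cm = 0.7347 um

0.7347


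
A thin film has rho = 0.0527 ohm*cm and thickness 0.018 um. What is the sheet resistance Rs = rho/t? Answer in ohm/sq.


Step 1: Convert thickness to cm: t = 0.018 um = 1.8000e-06 cm
Step 2: Rs = rho / t = 0.0527 / 1.8000e-06
Step 3: Rs = 29277.8 ohm/sq

29277.8


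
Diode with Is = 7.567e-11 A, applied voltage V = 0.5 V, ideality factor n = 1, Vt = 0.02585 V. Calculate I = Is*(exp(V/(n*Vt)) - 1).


Step 1: V/(n*Vt) = 0.5/(1*0.02585) = 19.3424
Step 2: exp(19.3424) = 2.5136e+08
Step 3: I = 7.567e-11 * (2.5136e+08 - 1) = 1.90e-02 A

1.90e-02


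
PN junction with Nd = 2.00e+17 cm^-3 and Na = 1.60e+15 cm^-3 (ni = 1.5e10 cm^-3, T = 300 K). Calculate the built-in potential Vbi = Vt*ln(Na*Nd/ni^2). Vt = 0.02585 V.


Step 1: Compute Na*Nd/ni^2 = 1.60e+15 * 2.00e+17 / (1.5e10)^2 = 1.4222e+12
Step 2: ln(1.4222e+12) = 27.9832
Step 3: Vbi = 0.02585 * 27.9832 = 0.723 V

0.723


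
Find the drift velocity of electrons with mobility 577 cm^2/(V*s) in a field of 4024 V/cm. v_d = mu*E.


Step 1: v_d = mu * E
Step 2: v_d = 577 * 4024 = 2321848
Step 3: v_d = 2.32e+06 cm/s

2.32e+06


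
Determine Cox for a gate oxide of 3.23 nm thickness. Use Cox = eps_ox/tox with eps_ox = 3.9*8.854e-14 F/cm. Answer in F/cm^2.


Step 1: eps_ox = 3.9 * 8.854e-14 = 3.45306e-13 F/cm
Step 2: tox in cm = 3.23 nm * 1e-7 = 3.2300e-07 cm
Step 3: Cox = 3.45306e-13 / 3.2300e-07 = 1.07e-06 F/cm^2

1.07e-06


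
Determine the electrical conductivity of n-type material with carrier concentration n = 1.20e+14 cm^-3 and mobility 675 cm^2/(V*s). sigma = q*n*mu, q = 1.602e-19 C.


Step 1: sigma = q * n * mu
Step 2: sigma = 1.602e-19 * 1.20e+14 * 675
Step 3: sigma = 1.298e-02 S/cm

1.298e-02


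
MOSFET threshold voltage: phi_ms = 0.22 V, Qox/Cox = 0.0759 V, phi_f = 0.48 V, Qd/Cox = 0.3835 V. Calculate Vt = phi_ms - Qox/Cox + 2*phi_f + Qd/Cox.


Step 1: Vt = phi_ms - Qox/Cox + 2*phi_f + Qd/Cox
Step 2: Vt = 0.22 - 0.0759 + 2*0.48 + 0.3835
Step 3: Vt = 0.22 - 0.0759 + 0.96 + 0.3835
Step 4: Vt = 1.4876 V

1.4876


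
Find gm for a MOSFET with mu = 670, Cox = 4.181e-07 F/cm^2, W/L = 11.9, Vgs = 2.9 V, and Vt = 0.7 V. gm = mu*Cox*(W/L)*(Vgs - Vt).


Step 1: Vov = Vgs - Vt = 2.9 - 0.7 = 2.2 V
Step 2: gm = mu * Cox * (W/L) * Vov
Step 3: gm = 670 * 4.181e-07 * 11.9 * 2.2 = 7.33e-03 S

7.33e-03


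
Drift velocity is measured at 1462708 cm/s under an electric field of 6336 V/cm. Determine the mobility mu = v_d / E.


Step 1: mu = v_d / E
Step 2: mu = 1462708 / 6336
Step 3: mu = 230.86 cm^2/(V*s)

230.86


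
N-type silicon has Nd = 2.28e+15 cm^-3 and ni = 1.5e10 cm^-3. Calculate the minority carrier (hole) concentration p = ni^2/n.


Step 1: Since Nd >> ni, n ≈ Nd = 2.28e+15 cm^-3
Step 2: p = ni^2 / n = (1.5e10)^2 / 2.28e+15
Step 3: p = 2.25e20 / 2.28e+15 = 9.87e+04 cm^-3

9.87e+04


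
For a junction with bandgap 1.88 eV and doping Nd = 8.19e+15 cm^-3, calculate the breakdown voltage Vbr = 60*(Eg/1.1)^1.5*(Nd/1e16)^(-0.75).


Step 1: Eg/1.1 = 1.88/1.1 = 1.709091
Step 2: (Eg/1.1)^1.5 = 1.709091^1.5 = 2.234332
Step 3: (Nd/1e16)^(-0.75) = (0.819)^(-0.75) = 1.161548
Step 4: Vbr = 60 * 2.234332 * 1.161548 = 155.7 V

155.7


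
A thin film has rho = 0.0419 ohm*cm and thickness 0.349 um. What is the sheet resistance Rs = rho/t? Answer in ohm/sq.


Step 1: Convert thickness to cm: t = 0.349 um = 3.4900e-05 cm
Step 2: Rs = rho / t = 0.0419 / 3.4900e-05
Step 3: Rs = 1200.6 ohm/sq

1200.6


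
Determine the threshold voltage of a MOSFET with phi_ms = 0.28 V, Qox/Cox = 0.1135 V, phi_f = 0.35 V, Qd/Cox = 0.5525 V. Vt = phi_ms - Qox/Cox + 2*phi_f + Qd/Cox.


Step 1: Vt = phi_ms - Qox/Cox + 2*phi_f + Qd/Cox
Step 2: Vt = 0.28 - 0.1135 + 2*0.35 + 0.5525
Step 3: Vt = 0.28 - 0.1135 + 0.7 + 0.5525
Step 4: Vt = 1.419 V

1.419


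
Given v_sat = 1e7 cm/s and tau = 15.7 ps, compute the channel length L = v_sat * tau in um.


Step 1: tau in seconds = 15.7 ps * 1e-12 = 1.5700e-11 s
Step 2: L = v_sat * tau = 1e7 * 1.5700e-11 = 1.5700e-04 cm
Step 3: L in um = 1.5700e-04 * 1e4 = 1.57 um

1.57


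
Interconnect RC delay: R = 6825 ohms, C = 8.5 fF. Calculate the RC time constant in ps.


Step 1: tau = R * C
Step 2: tau = 6825 * 8.5 fF = 6825 * 8.5e-15 F
Step 3: tau = 5.80125e-11 s = 58.0125 ps

58.0125


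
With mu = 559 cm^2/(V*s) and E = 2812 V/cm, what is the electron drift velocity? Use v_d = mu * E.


Step 1: v_d = mu * E
Step 2: v_d = 559 * 2812 = 1571908
Step 3: v_d = 1.57e+06 cm/s

1.57e+06


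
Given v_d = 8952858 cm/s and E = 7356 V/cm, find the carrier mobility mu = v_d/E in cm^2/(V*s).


Step 1: mu = v_d / E
Step 2: mu = 8952858 / 7356
Step 3: mu = 1217.08 cm^2/(V*s)

1217.08


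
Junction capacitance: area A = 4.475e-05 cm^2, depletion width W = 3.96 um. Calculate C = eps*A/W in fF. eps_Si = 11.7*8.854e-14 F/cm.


Step 1: eps_Si = 11.7 * 8.854e-14 = 1.035918e-12 F/cm
Step 2: W in cm = 3.96 * 1e-4 = 3.96e-04 cm
Step 3: C = 1.035918e-12 * 4.475e-05 / 3.96e-04 = 1.170640e-13 F
Step 4: C = 117.06 fF

117.06


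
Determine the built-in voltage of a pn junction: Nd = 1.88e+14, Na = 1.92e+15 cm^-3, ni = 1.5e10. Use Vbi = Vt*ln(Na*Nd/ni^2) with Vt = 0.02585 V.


Step 1: Compute Na*Nd/ni^2 = 1.92e+15 * 1.88e+14 / (1.5e10)^2 = 1.6043e+09
Step 2: ln(1.6043e+09) = 21.1960
Step 3: Vbi = 0.02585 * 21.1960 = 0.548 V

0.548


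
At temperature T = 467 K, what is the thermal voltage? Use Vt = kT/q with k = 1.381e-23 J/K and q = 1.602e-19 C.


Step 1: kT = 1.381e-23 * 467 = 6.44927e-21 J
Step 2: Vt = kT/q = 6.44927e-21 / 1.602e-19
Step 3: Vt = 0.04026 V

0.04026


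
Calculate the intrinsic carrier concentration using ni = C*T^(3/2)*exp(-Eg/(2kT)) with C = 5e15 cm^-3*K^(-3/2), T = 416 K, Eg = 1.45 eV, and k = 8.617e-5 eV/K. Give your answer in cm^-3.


Step 1: Compute kT = 8.617e-5 * 416 = 0.03584672 eV
Step 2: Exponent = -Eg/(2kT) = -1.45/(2*0.03584672) = -20.22500
Step 3: T^(3/2) = 416^1.5 = 8484.77
Step 4: ni = 5e15 * 8484.77 * exp(-20.22500) = 6.98e+10 cm^-3

6.98e+10


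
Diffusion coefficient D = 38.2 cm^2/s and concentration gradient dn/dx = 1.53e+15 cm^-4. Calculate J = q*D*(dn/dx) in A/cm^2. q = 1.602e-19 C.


Step 1: J = q * D * (dn/dx)
Step 2: J = 1.602e-19 * 38.2 * 1.53e+15
Step 3: J = 9.36e-03 A/cm^2

9.36e-03


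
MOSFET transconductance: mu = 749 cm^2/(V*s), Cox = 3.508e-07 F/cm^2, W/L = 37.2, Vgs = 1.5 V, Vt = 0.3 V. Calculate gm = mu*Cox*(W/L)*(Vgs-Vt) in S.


Step 1: Vov = Vgs - Vt = 1.5 - 0.3 = 1.2 V
Step 2: gm = mu * Cox * (W/L) * Vov
Step 3: gm = 749 * 3.508e-07 * 37.2 * 1.2 = 1.17e-02 S

1.17e-02


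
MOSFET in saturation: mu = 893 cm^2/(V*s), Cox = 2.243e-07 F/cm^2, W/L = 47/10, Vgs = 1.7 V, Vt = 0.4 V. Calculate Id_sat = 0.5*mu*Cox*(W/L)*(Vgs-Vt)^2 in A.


Step 1: Overdrive voltage Vov = Vgs - Vt = 1.7 - 0.4 = 1.3 V
Step 2: W/L = 47/10 = 4.7
Step 3: Id = 0.5 * 893 * 2.243e-07 * 4.7 * 1.3^2
Step 4: Id = 7.95e-04 A

7.95e-04


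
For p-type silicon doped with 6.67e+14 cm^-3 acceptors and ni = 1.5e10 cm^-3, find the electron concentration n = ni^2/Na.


Step 1: Majority hole concentration p ≈ Na = 6.67e+14 cm^-3
Step 2: n = ni^2 / Na = (1.5e10)^2 / 6.67e+14
Step 3: n = 3.37e+05 cm^-3

3.37e+05


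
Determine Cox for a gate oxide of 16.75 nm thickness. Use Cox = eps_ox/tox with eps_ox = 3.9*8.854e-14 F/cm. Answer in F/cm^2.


Step 1: eps_ox = 3.9 * 8.854e-14 = 3.45306e-13 F/cm
Step 2: tox in cm = 16.75 nm * 1e-7 = 1.6750e-06 cm
Step 3: Cox = 3.45306e-13 / 1.6750e-06 = 2.06e-07 F/cm^2

2.06e-07


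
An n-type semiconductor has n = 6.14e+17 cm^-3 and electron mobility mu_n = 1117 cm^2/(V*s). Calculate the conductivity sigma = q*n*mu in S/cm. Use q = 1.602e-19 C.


Step 1: sigma = q * n * mu
Step 2: sigma = 1.602e-19 * 6.14e+17 * 1117
Step 3: sigma = 1.099e+02 S/cm

1.099e+02


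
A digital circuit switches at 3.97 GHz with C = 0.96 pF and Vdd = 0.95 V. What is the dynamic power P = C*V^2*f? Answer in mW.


Step 1: V^2 = 0.95^2 = 0.9025 V^2
Step 2: P = C*V^2*f = 0.96e-12 F * 0.9025 * 3.97e9 Hz
Step 3: P = 3.439608e-03 W
Step 4: P = 3.44 mW

3.44


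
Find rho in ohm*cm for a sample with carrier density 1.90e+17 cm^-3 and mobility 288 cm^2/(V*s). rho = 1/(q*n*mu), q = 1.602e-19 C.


Step 1: sigma = q * n * mu = 1.602e-19 * 1.90e+17 * 288 = 8.76614e+00 S/cm
Step 2: rho = 1 / sigma = 1 / 8.76614e+00 = 0.1141 ohm*cm

0.1141


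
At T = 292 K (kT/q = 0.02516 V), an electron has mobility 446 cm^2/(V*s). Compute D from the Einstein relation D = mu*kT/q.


Step 1: D = mu * (kT/q)
Step 2: D = 446 * 0.02516
Step 3: D = 11.22 cm^2/s

11.22


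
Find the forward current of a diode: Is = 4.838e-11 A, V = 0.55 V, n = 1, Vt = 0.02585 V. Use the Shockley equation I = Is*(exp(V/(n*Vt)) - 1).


Step 1: V/(n*Vt) = 0.55/(1*0.02585) = 21.2766
Step 2: exp(21.2766) = 1.7390e+09
Step 3: I = 4.838e-11 * (1.7390e+09 - 1) = 8.41e-02 A

8.41e-02


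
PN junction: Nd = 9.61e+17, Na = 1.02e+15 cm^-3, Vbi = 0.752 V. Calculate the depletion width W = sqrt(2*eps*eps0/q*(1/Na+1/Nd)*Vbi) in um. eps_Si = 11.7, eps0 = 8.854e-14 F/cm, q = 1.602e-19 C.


Step 1: 1/Na + 1/Nd = 1/1.02e+15 + 1/9.61e+17 = 9.81433e-16
Step 2: 2*eps*eps0/q = 2*11.7*8.854e-14/1.602e-19 = 1.293281e+07
Step 3: W^2 = 1.293281e+07 * 9.81433e-16 * 0.752 = 9.54490e-09
Step 4: W = sqrt(9.54490e-09) = 9.770e-05 cm = 0.977 um

0.977


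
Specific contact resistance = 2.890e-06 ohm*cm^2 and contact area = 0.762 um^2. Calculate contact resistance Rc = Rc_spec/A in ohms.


Step 1: Convert area to cm^2: 0.762 um^2 = 7.6200e-09 cm^2
Step 2: Rc = Rc_spec / A = 2.890e-06 / 7.6200e-09
Step 3: Rc = 3.79e+02 ohms

3.79e+02


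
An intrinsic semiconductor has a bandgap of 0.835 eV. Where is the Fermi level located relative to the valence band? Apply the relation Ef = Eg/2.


Step 1: For an intrinsic semiconductor, the Fermi level sits at midgap.
Step 2: Ef = Eg / 2 = 0.835 / 2 = 0.4175 eV

0.4175


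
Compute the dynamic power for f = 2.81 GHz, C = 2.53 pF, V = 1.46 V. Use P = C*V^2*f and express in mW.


Step 1: V^2 = 1.46^2 = 2.1316 V^2
Step 2: P = C*V^2*f = 2.53e-12 F * 2.1316 * 2.81e9 Hz
Step 3: P = 1.515418388e-02 W
Step 4: P = 15.154 mW

15.154


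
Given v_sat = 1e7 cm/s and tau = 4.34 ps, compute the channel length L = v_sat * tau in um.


Step 1: tau in seconds = 4.34 ps * 1e-12 = 4.3400e-12 s
Step 2: L = v_sat * tau = 1e7 * 4.3400e-12 = 4.3400e-05 cm
Step 3: L in um = 4.3400e-05 * 1e4 = 0.434 um

0.434


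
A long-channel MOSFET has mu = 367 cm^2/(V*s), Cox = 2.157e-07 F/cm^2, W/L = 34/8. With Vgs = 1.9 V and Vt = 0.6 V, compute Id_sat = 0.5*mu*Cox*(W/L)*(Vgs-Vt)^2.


Step 1: Overdrive voltage Vov = Vgs - Vt = 1.9 - 0.6 = 1.3 V
Step 2: W/L = 34/8 = 4.25
Step 3: Id = 0.5 * 367 * 2.157e-07 * 4.25 * 1.3^2
Step 4: Id = 2.84e-04 A

2.84e-04


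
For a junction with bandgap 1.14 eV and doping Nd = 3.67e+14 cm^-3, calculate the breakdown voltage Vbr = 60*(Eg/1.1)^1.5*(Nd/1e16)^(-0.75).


Step 1: Eg/1.1 = 1.14/1.1 = 1.036364
Step 2: (Eg/1.1)^1.5 = 1.036364^1.5 = 1.055039
Step 3: (Nd/1e16)^(-0.75) = (0.0367)^(-0.75) = 11.926155
Step 4: Vbr = 60 * 1.055039 * 11.926155 = 755.0 V

755.0


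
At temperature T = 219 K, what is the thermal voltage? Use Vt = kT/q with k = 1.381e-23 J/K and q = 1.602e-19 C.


Step 1: kT = 1.381e-23 * 219 = 3.02439e-21 J
Step 2: Vt = kT/q = 3.02439e-21 / 1.602e-19
Step 3: Vt = 0.01888 V

0.01888


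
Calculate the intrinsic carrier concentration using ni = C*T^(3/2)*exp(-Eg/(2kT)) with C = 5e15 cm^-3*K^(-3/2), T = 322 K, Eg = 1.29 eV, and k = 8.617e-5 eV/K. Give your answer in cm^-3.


Step 1: Compute kT = 8.617e-5 * 322 = 0.02774674 eV
Step 2: Exponent = -Eg/(2kT) = -1.29/(2*0.02774674) = -23.24597
Step 3: T^(3/2) = 322^1.5 = 5778.08
Step 4: ni = 5e15 * 5778.08 * exp(-23.24597) = 2.32e+09 cm^-3

2.32e+09
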